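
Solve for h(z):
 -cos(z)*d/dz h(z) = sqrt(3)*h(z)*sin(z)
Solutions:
 h(z) = C1*cos(z)^(sqrt(3))


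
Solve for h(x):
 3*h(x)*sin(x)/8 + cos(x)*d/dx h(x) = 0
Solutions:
 h(x) = C1*cos(x)^(3/8)


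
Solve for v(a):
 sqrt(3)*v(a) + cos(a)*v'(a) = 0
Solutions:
 v(a) = C1*(sin(a) - 1)^(sqrt(3)/2)/(sin(a) + 1)^(sqrt(3)/2)


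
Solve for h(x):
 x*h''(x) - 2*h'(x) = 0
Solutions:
 h(x) = C1 + C2*x^3


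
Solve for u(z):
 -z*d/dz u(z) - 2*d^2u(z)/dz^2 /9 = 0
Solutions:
 u(z) = C1 + C2*erf(3*z/2)


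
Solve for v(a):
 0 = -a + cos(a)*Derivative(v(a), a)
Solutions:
 v(a) = C1 + Integral(a/cos(a), a)


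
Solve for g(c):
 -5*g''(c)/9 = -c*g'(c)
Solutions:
 g(c) = C1 + C2*erfi(3*sqrt(10)*c/10)


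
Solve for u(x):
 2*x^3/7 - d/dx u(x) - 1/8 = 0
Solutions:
 u(x) = C1 + x^4/14 - x/8


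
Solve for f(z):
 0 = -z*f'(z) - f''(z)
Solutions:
 f(z) = C1 + C2*erf(sqrt(2)*z/2)


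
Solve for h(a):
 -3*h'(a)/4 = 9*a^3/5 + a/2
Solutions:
 h(a) = C1 - 3*a^4/5 - a^2/3


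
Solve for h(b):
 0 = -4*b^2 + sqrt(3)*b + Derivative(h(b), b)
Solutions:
 h(b) = C1 + 4*b^3/3 - sqrt(3)*b^2/2


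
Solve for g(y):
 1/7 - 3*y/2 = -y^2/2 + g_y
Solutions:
 g(y) = C1 + y^3/6 - 3*y^2/4 + y/7


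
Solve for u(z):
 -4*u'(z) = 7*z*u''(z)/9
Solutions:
 u(z) = C1 + C2/z^(29/7)


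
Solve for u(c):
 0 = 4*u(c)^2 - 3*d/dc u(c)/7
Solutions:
 u(c) = -3/(C1 + 28*c)


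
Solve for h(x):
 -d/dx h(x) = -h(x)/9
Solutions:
 h(x) = C1*exp(x/9)


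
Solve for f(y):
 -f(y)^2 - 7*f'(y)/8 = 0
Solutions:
 f(y) = 7/(C1 + 8*y)


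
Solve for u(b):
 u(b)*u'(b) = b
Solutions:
 u(b) = -sqrt(C1 + b^2)
 u(b) = sqrt(C1 + b^2)


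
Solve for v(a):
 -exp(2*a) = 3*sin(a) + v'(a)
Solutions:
 v(a) = C1 - exp(2*a)/2 + 3*cos(a)


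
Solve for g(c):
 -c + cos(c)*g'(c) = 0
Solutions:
 g(c) = C1 + Integral(c/cos(c), c)


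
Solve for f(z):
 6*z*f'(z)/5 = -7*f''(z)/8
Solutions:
 f(z) = C1 + C2*erf(2*sqrt(210)*z/35)


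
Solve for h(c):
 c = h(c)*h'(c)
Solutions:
 h(c) = -sqrt(C1 + c^2)
 h(c) = sqrt(C1 + c^2)


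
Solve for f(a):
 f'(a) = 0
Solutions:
 f(a) = C1


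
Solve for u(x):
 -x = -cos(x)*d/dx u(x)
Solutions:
 u(x) = C1 + Integral(x/cos(x), x)


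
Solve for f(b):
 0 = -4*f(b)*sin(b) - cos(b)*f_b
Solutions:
 f(b) = C1*cos(b)^4


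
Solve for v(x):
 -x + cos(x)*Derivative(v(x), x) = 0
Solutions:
 v(x) = C1 + Integral(x/cos(x), x)


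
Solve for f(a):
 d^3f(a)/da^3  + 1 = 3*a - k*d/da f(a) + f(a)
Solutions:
 f(a) = C1*exp(a*(-2*18^(1/3)*k/(sqrt(3)*sqrt(4*k^3 + 27) + 9)^(1/3) + 12^(1/3)*(sqrt(3)*sqrt(4*k^3 + 27) + 9)^(1/3))/6) + C2*exp(a*(-4*k/((-12^(1/3) + 2^(2/3)*3^(5/6)*I)*(sqrt(3)*sqrt(4*k^3 + 27) + 9)^(1/3)) - 12^(1/3)*(sqrt(3)*sqrt(4*k^3 + 27) + 9)^(1/3)/12 + 2^(2/3)*3^(5/6)*I*(sqrt(3)*sqrt(4*k^3 + 27) + 9)^(1/3)/12)) + C3*exp(a*(4*k/((12^(1/3) + 2^(2/3)*3^(5/6)*I)*(sqrt(3)*sqrt(4*k^3 + 27) + 9)^(1/3)) - 12^(1/3)*(sqrt(3)*sqrt(4*k^3 + 27) + 9)^(1/3)/12 - 2^(2/3)*3^(5/6)*I*(sqrt(3)*sqrt(4*k^3 + 27) + 9)^(1/3)/12)) - 3*a - 3*k + 1


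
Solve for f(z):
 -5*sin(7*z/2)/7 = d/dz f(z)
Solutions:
 f(z) = C1 + 10*cos(7*z/2)/49


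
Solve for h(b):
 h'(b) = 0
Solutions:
 h(b) = C1


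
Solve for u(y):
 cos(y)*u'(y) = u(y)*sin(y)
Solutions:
 u(y) = C1/cos(y)


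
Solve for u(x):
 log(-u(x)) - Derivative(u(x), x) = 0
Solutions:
 -li(-u(x)) = C1 + x


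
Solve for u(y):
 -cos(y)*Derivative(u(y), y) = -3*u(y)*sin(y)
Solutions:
 u(y) = C1/cos(y)^3


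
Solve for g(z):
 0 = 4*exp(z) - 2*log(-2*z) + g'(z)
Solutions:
 g(z) = C1 + 2*z*log(-z) + 2*z*(-1 + log(2)) - 4*exp(z)


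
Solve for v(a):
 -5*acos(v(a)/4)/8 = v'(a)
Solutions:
 Integral(1/acos(_y/4), (_y, v(a))) = C1 - 5*a/8


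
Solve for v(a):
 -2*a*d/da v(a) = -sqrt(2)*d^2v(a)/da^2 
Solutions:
 v(a) = C1 + C2*erfi(2^(3/4)*a/2)


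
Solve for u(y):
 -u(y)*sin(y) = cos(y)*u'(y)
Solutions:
 u(y) = C1*cos(y)


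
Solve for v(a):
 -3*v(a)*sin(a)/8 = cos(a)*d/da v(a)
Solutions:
 v(a) = C1*cos(a)^(3/8)


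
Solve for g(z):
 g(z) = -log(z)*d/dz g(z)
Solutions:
 g(z) = C1*exp(-li(z))


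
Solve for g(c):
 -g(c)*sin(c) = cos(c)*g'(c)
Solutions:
 g(c) = C1*cos(c)


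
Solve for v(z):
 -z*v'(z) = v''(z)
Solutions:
 v(z) = C1 + C2*erf(sqrt(2)*z/2)


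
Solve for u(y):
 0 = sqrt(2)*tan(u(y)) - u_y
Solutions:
 u(y) = pi - asin(C1*exp(sqrt(2)*y))
 u(y) = asin(C1*exp(sqrt(2)*y))


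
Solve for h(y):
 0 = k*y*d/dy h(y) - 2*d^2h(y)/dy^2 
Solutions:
 h(y) = Piecewise((-sqrt(pi)*C1*erf(y*sqrt(-k)/2)/sqrt(-k) - C2, (k > 0) | (k < 0)), (-C1*y - C2, True))


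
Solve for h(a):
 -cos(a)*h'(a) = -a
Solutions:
 h(a) = C1 + Integral(a/cos(a), a)


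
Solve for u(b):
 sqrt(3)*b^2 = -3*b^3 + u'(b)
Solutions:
 u(b) = C1 + 3*b^4/4 + sqrt(3)*b^3/3


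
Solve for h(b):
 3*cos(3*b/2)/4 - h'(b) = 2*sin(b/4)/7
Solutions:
 h(b) = C1 + sin(3*b/2)/2 + 8*cos(b/4)/7


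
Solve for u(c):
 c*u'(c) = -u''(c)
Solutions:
 u(c) = C1 + C2*erf(sqrt(2)*c/2)


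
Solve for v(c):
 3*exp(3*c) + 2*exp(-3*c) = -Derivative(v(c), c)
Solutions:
 v(c) = C1 - exp(3*c) + 2*exp(-3*c)/3


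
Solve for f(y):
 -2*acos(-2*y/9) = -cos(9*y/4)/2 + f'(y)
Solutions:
 f(y) = C1 - 2*y*acos(-2*y/9) - sqrt(81 - 4*y^2) + 2*sin(9*y/4)/9


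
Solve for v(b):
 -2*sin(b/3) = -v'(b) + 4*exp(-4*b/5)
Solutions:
 v(b) = C1 - 6*cos(b/3) - 5*exp(-4*b/5)


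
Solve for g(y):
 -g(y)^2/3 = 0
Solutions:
 g(y) = 0


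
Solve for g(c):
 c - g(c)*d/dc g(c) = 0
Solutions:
 g(c) = -sqrt(C1 + c^2)
 g(c) = sqrt(C1 + c^2)


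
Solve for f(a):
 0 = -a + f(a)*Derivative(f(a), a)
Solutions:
 f(a) = -sqrt(C1 + a^2)
 f(a) = sqrt(C1 + a^2)


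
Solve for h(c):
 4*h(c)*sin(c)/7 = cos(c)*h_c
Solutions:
 h(c) = C1/cos(c)^(4/7)


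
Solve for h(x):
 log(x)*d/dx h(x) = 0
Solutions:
 h(x) = C1


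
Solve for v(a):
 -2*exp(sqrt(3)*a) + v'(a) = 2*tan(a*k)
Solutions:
 v(a) = C1 + 2*Piecewise((-log(cos(a*k))/k, Ne(k, 0)), (0, True)) + 2*sqrt(3)*exp(sqrt(3)*a)/3


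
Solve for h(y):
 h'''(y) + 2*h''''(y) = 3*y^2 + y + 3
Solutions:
 h(y) = C1 + C2*y + C3*y^2 + C4*exp(-y/2) + y^5/20 - 11*y^4/24 + 25*y^3/6


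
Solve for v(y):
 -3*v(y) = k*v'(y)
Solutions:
 v(y) = C1*exp(-3*y/k)


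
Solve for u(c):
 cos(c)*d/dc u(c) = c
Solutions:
 u(c) = C1 + Integral(c/cos(c), c)


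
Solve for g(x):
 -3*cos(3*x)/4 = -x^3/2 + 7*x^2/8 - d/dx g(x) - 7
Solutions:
 g(x) = C1 - x^4/8 + 7*x^3/24 - 7*x + sin(3*x)/4


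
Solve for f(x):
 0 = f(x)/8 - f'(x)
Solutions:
 f(x) = C1*exp(x/8)


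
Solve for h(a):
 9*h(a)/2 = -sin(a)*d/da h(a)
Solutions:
 h(a) = C1*(cos(a) + 1)^(1/4)*(cos(a)^2 + 2*cos(a) + 1)/((cos(a) - 1)^(1/4)*(cos(a)^2 - 2*cos(a) + 1))


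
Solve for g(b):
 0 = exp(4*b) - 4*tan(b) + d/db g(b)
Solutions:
 g(b) = C1 - exp(4*b)/4 - 4*log(cos(b))


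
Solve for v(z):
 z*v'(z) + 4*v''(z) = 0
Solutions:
 v(z) = C1 + C2*erf(sqrt(2)*z/4)


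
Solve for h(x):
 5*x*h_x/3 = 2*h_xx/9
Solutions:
 h(x) = C1 + C2*erfi(sqrt(15)*x/2)


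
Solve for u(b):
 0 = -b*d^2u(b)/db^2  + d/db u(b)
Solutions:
 u(b) = C1 + C2*b^2


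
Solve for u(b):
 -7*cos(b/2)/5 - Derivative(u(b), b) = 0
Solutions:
 u(b) = C1 - 14*sin(b/2)/5


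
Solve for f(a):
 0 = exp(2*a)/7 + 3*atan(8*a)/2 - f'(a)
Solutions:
 f(a) = C1 + 3*a*atan(8*a)/2 + exp(2*a)/14 - 3*log(64*a^2 + 1)/32


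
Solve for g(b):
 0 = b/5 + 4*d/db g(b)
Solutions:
 g(b) = C1 - b^2/40


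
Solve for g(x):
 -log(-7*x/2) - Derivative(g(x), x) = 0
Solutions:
 g(x) = C1 - x*log(-x) + x*(-log(7) + log(2) + 1)


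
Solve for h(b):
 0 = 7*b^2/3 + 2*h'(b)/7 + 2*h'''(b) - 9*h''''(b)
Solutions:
 h(b) = C1 + C2*exp(b*(-7^(2/3)*(297*sqrt(57) + 2243)^(1/3) - 28*7^(1/3)/(297*sqrt(57) + 2243)^(1/3) + 28)/378)*sin(sqrt(3)*7^(1/3)*b*(-7^(1/3)*(297*sqrt(57) + 2243)^(1/3) + 28/(297*sqrt(57) + 2243)^(1/3))/378) + C3*exp(b*(-7^(2/3)*(297*sqrt(57) + 2243)^(1/3) - 28*7^(1/3)/(297*sqrt(57) + 2243)^(1/3) + 28)/378)*cos(sqrt(3)*7^(1/3)*b*(-7^(1/3)*(297*sqrt(57) + 2243)^(1/3) + 28/(297*sqrt(57) + 2243)^(1/3))/378) + C4*exp(b*(28*7^(1/3)/(297*sqrt(57) + 2243)^(1/3) + 14 + 7^(2/3)*(297*sqrt(57) + 2243)^(1/3))/189) - 49*b^3/18 + 343*b/3


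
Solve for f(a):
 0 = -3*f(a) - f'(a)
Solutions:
 f(a) = C1*exp(-3*a)


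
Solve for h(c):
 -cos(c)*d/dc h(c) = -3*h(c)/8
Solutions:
 h(c) = C1*(sin(c) + 1)^(3/16)/(sin(c) - 1)^(3/16)


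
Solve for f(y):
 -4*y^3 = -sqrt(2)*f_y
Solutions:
 f(y) = C1 + sqrt(2)*y^4/2


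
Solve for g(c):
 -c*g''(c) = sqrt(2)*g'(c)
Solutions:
 g(c) = C1 + C2*c^(1 - sqrt(2))


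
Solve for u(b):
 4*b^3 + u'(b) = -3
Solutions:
 u(b) = C1 - b^4 - 3*b


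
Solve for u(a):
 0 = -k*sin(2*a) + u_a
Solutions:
 u(a) = C1 - k*cos(2*a)/2


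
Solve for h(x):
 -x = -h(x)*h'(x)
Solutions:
 h(x) = -sqrt(C1 + x^2)
 h(x) = sqrt(C1 + x^2)


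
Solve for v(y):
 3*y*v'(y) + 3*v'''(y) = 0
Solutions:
 v(y) = C1 + Integral(C2*airyai(-y) + C3*airybi(-y), y)


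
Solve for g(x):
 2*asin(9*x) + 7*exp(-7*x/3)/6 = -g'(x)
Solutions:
 g(x) = C1 - 2*x*asin(9*x) - 2*sqrt(1 - 81*x^2)/9 + exp(-7*x/3)/2


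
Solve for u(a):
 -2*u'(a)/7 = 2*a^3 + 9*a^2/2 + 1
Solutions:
 u(a) = C1 - 7*a^4/4 - 21*a^3/4 - 7*a/2


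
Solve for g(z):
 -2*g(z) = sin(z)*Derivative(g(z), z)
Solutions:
 g(z) = C1*(cos(z) + 1)/(cos(z) - 1)


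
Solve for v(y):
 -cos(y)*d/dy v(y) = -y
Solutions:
 v(y) = C1 + Integral(y/cos(y), y)


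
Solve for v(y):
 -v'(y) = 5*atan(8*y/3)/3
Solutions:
 v(y) = C1 - 5*y*atan(8*y/3)/3 + 5*log(64*y^2 + 9)/16


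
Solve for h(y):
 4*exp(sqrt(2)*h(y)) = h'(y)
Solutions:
 h(y) = sqrt(2)*(2*log(-1/(C1 + 4*y)) - log(2))/4


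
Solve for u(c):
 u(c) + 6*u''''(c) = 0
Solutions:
 u(c) = (C1*sin(2^(1/4)*3^(3/4)*c/6) + C2*cos(2^(1/4)*3^(3/4)*c/6))*exp(-2^(1/4)*3^(3/4)*c/6) + (C3*sin(2^(1/4)*3^(3/4)*c/6) + C4*cos(2^(1/4)*3^(3/4)*c/6))*exp(2^(1/4)*3^(3/4)*c/6)


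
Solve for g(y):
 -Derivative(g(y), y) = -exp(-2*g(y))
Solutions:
 g(y) = log(-sqrt(C1 + 2*y))
 g(y) = log(C1 + 2*y)/2


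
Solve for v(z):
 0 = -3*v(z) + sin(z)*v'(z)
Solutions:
 v(z) = C1*(cos(z) - 1)^(3/2)/(cos(z) + 1)^(3/2)


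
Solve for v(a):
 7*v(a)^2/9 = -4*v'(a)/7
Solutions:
 v(a) = 36/(C1 + 49*a)


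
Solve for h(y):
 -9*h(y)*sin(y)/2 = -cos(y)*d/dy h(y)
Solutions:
 h(y) = C1/cos(y)^(9/2)


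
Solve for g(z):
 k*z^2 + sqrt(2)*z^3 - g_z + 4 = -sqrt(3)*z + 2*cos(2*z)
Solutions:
 g(z) = C1 + k*z^3/3 + sqrt(2)*z^4/4 + sqrt(3)*z^2/2 + 4*z - sin(2*z)


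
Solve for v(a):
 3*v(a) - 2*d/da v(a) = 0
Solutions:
 v(a) = C1*exp(3*a/2)


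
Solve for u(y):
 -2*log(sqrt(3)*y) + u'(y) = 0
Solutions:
 u(y) = C1 + 2*y*log(y) - 2*y + y*log(3)


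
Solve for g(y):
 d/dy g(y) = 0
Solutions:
 g(y) = C1


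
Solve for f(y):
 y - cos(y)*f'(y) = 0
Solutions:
 f(y) = C1 + Integral(y/cos(y), y)


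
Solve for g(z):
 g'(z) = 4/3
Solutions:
 g(z) = C1 + 4*z/3


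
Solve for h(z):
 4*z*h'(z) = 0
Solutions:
 h(z) = C1


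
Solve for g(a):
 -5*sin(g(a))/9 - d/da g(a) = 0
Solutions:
 5*a/9 + log(cos(g(a)) - 1)/2 - log(cos(g(a)) + 1)/2 = C1


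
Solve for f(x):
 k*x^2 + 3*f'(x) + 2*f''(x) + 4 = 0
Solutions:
 f(x) = C1 + C2*exp(-3*x/2) - k*x^3/9 + 2*k*x^2/9 - 8*k*x/27 - 4*x/3


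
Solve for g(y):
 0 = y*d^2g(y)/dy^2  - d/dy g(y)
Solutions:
 g(y) = C1 + C2*y^2


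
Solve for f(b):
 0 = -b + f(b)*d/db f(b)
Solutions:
 f(b) = -sqrt(C1 + b^2)
 f(b) = sqrt(C1 + b^2)


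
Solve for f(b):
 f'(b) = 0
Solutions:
 f(b) = C1


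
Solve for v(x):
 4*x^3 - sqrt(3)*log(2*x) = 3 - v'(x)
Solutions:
 v(x) = C1 - x^4 + sqrt(3)*x*log(x) - sqrt(3)*x + sqrt(3)*x*log(2) + 3*x


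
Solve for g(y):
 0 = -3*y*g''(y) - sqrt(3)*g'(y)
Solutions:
 g(y) = C1 + C2*y^(1 - sqrt(3)/3)


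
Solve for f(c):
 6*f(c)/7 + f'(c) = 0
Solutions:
 f(c) = C1*exp(-6*c/7)


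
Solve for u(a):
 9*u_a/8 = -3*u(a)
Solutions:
 u(a) = C1*exp(-8*a/3)


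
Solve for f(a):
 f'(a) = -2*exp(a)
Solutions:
 f(a) = C1 - 2*exp(a)


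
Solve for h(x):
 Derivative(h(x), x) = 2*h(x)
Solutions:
 h(x) = C1*exp(2*x)


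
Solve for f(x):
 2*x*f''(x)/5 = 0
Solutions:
 f(x) = C1 + C2*x


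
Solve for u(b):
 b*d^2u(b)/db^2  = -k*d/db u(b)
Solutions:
 u(b) = C1 + b^(1 - re(k))*(C2*sin(log(b)*Abs(im(k))) + C3*cos(log(b)*im(k)))


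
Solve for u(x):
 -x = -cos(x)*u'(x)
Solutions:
 u(x) = C1 + Integral(x/cos(x), x)


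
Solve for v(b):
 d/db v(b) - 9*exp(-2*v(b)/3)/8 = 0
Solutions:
 v(b) = 3*log(-sqrt(C1 + 9*b)) - 3*log(6) + 3*log(3)/2
 v(b) = 3*log(C1 + 9*b)/2 - 3*log(6) + 3*log(3)/2


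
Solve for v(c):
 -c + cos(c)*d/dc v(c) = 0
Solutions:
 v(c) = C1 + Integral(c/cos(c), c)


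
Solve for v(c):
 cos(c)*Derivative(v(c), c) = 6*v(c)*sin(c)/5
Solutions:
 v(c) = C1/cos(c)^(6/5)


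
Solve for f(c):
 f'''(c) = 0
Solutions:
 f(c) = C1 + C2*c + C3*c^2


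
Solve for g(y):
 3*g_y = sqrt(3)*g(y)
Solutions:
 g(y) = C1*exp(sqrt(3)*y/3)


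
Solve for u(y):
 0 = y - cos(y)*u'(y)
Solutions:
 u(y) = C1 + Integral(y/cos(y), y)


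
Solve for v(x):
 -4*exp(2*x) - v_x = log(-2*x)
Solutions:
 v(x) = C1 - x*log(-x) + x*(1 - log(2)) - 2*exp(2*x)


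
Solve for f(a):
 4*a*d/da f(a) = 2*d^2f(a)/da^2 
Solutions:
 f(a) = C1 + C2*erfi(a)


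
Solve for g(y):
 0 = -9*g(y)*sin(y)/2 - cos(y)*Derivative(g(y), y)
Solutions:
 g(y) = C1*cos(y)^(9/2)


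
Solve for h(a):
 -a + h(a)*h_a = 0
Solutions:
 h(a) = -sqrt(C1 + a^2)
 h(a) = sqrt(C1 + a^2)


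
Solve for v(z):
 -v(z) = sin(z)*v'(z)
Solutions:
 v(z) = C1*sqrt(cos(z) + 1)/sqrt(cos(z) - 1)


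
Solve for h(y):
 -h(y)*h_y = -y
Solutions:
 h(y) = -sqrt(C1 + y^2)
 h(y) = sqrt(C1 + y^2)


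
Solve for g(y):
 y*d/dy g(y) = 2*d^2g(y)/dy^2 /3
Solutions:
 g(y) = C1 + C2*erfi(sqrt(3)*y/2)


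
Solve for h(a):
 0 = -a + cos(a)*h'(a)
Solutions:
 h(a) = C1 + Integral(a/cos(a), a)


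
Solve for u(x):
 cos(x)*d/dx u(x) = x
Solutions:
 u(x) = C1 + Integral(x/cos(x), x)


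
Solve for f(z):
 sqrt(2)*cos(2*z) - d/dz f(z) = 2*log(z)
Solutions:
 f(z) = C1 - 2*z*log(z) + 2*z + sqrt(2)*sin(2*z)/2


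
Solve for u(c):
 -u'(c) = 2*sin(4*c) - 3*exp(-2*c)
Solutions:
 u(c) = C1 + cos(4*c)/2 - 3*exp(-2*c)/2


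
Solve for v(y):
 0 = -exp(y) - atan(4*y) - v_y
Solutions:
 v(y) = C1 - y*atan(4*y) - exp(y) + log(16*y^2 + 1)/8


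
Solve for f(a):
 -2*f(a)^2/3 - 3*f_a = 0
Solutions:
 f(a) = 9/(C1 + 2*a)


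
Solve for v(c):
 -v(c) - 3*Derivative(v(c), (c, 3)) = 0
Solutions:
 v(c) = C3*exp(-3^(2/3)*c/3) + (C1*sin(3^(1/6)*c/2) + C2*cos(3^(1/6)*c/2))*exp(3^(2/3)*c/6)


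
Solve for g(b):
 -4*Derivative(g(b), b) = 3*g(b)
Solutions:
 g(b) = C1*exp(-3*b/4)


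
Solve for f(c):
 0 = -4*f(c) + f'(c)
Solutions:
 f(c) = C1*exp(4*c)


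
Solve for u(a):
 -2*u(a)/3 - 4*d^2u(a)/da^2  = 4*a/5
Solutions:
 u(a) = C1*sin(sqrt(6)*a/6) + C2*cos(sqrt(6)*a/6) - 6*a/5


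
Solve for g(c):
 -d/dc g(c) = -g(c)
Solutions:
 g(c) = C1*exp(c)


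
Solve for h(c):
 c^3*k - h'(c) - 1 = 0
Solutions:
 h(c) = C1 + c^4*k/4 - c


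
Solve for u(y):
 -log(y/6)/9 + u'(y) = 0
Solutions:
 u(y) = C1 + y*log(y)/9 - y*log(6)/9 - y/9


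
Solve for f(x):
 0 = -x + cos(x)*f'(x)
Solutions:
 f(x) = C1 + Integral(x/cos(x), x)


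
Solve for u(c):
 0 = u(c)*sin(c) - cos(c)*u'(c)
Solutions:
 u(c) = C1/cos(c)


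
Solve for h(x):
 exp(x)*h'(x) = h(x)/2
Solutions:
 h(x) = C1*exp(-exp(-x)/2)


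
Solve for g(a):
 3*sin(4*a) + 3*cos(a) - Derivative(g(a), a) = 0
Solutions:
 g(a) = C1 + 3*sin(a) - 3*cos(4*a)/4


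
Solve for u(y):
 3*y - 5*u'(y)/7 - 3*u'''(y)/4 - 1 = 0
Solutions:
 u(y) = C1 + C2*sin(2*sqrt(105)*y/21) + C3*cos(2*sqrt(105)*y/21) + 21*y^2/10 - 7*y/5


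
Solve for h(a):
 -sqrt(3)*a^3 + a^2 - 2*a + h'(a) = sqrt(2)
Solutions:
 h(a) = C1 + sqrt(3)*a^4/4 - a^3/3 + a^2 + sqrt(2)*a


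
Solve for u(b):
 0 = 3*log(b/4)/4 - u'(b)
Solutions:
 u(b) = C1 + 3*b*log(b)/4 - 3*b*log(2)/2 - 3*b/4


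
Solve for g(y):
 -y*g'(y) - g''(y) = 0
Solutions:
 g(y) = C1 + C2*erf(sqrt(2)*y/2)


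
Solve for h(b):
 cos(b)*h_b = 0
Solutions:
 h(b) = C1


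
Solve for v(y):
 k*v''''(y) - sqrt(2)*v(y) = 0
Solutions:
 v(y) = C1*exp(-2^(1/8)*y*(1/k)^(1/4)) + C2*exp(2^(1/8)*y*(1/k)^(1/4)) + C3*exp(-2^(1/8)*I*y*(1/k)^(1/4)) + C4*exp(2^(1/8)*I*y*(1/k)^(1/4))


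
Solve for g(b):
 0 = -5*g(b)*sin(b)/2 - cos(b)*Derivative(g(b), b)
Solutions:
 g(b) = C1*cos(b)^(5/2)


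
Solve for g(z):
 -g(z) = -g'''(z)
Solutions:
 g(z) = C3*exp(z) + (C1*sin(sqrt(3)*z/2) + C2*cos(sqrt(3)*z/2))*exp(-z/2)


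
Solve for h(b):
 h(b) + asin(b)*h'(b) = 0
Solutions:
 h(b) = C1*exp(-Integral(1/asin(b), b))


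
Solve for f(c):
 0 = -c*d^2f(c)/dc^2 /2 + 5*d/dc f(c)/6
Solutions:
 f(c) = C1 + C2*c^(8/3)


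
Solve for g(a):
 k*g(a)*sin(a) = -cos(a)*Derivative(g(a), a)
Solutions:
 g(a) = C1*exp(k*log(cos(a)))


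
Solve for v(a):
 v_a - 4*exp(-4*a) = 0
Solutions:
 v(a) = C1 - exp(-4*a)


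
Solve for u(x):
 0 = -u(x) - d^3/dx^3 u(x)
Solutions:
 u(x) = C3*exp(-x) + (C1*sin(sqrt(3)*x/2) + C2*cos(sqrt(3)*x/2))*exp(x/2)


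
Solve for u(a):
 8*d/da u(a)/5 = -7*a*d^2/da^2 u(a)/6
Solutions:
 u(a) = C1 + C2/a^(13/35)


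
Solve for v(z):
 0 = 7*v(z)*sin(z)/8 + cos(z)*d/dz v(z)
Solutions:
 v(z) = C1*cos(z)^(7/8)


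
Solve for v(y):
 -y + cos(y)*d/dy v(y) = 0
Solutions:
 v(y) = C1 + Integral(y/cos(y), y)


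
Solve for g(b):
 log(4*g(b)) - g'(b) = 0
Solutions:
 -Integral(1/(log(_y) + 2*log(2)), (_y, g(b))) = C1 - b


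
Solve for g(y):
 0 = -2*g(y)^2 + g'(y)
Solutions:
 g(y) = -1/(C1 + 2*y)


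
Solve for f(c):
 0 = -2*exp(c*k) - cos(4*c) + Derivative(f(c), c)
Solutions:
 f(c) = C1 + sin(4*c)/4 + 2*exp(c*k)/k


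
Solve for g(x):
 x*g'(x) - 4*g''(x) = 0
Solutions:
 g(x) = C1 + C2*erfi(sqrt(2)*x/4)


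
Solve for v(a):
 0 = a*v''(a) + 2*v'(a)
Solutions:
 v(a) = C1 + C2/a


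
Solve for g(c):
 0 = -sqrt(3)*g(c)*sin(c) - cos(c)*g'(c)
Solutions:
 g(c) = C1*cos(c)^(sqrt(3))


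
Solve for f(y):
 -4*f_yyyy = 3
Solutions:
 f(y) = C1 + C2*y + C3*y^2 + C4*y^3 - y^4/32


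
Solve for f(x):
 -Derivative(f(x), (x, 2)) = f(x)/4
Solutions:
 f(x) = C1*sin(x/2) + C2*cos(x/2)


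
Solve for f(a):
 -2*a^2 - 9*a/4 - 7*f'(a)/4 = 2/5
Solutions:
 f(a) = C1 - 8*a^3/21 - 9*a^2/14 - 8*a/35


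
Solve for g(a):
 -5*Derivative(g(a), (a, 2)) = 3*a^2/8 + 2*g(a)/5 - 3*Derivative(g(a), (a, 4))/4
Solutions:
 g(a) = C1*exp(-sqrt(30)*a*sqrt(25 + sqrt(655))/15) + C2*exp(sqrt(30)*a*sqrt(25 + sqrt(655))/15) + C3*sin(sqrt(30)*a*sqrt(-25 + sqrt(655))/15) + C4*cos(sqrt(30)*a*sqrt(-25 + sqrt(655))/15) - 15*a^2/16 + 375/16


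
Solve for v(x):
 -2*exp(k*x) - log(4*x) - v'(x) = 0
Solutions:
 v(x) = C1 - x*log(x) + x*(1 - 2*log(2)) + Piecewise((-2*exp(k*x)/k, Ne(k, 0)), (-2*x, True))


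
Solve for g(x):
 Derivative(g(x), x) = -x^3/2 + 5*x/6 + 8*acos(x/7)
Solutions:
 g(x) = C1 - x^4/8 + 5*x^2/12 + 8*x*acos(x/7) - 8*sqrt(49 - x^2)


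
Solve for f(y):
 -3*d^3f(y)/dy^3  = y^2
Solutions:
 f(y) = C1 + C2*y + C3*y^2 - y^5/180


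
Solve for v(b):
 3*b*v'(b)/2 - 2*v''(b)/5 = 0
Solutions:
 v(b) = C1 + C2*erfi(sqrt(30)*b/4)


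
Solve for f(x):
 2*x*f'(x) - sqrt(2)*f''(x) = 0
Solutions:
 f(x) = C1 + C2*erfi(2^(3/4)*x/2)


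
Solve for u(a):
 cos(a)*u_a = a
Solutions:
 u(a) = C1 + Integral(a/cos(a), a)


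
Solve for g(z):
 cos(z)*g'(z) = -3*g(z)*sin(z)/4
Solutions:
 g(z) = C1*cos(z)^(3/4)


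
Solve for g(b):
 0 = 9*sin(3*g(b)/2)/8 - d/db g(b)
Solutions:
 -9*b/8 + log(cos(3*g(b)/2) - 1)/3 - log(cos(3*g(b)/2) + 1)/3 = C1


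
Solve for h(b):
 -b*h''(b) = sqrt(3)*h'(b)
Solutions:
 h(b) = C1 + C2*b^(1 - sqrt(3))


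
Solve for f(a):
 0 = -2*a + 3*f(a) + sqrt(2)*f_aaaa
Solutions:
 f(a) = 2*a/3 + (C1*sin(2^(3/8)*3^(1/4)*a/2) + C2*cos(2^(3/8)*3^(1/4)*a/2))*exp(-2^(3/8)*3^(1/4)*a/2) + (C3*sin(2^(3/8)*3^(1/4)*a/2) + C4*cos(2^(3/8)*3^(1/4)*a/2))*exp(2^(3/8)*3^(1/4)*a/2)


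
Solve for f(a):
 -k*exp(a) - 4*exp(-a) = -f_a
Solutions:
 f(a) = C1 + k*exp(a) - 4*exp(-a)


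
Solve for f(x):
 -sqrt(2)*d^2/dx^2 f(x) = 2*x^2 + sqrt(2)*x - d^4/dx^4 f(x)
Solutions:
 f(x) = C1 + C2*x + C3*exp(-2^(1/4)*x) + C4*exp(2^(1/4)*x) - sqrt(2)*x^4/12 - x^3/6 - x^2


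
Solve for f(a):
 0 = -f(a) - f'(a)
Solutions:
 f(a) = C1*exp(-a)


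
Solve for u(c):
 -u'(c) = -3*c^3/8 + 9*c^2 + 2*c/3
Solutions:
 u(c) = C1 + 3*c^4/32 - 3*c^3 - c^2/3


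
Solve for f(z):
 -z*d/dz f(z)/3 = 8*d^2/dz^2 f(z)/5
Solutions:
 f(z) = C1 + C2*erf(sqrt(15)*z/12)


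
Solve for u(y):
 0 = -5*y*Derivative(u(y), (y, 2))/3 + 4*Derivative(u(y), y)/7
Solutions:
 u(y) = C1 + C2*y^(47/35)


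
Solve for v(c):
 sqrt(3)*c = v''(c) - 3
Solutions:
 v(c) = C1 + C2*c + sqrt(3)*c^3/6 + 3*c^2/2


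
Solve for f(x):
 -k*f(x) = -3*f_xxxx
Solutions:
 f(x) = C1*exp(-3^(3/4)*k^(1/4)*x/3) + C2*exp(3^(3/4)*k^(1/4)*x/3) + C3*exp(-3^(3/4)*I*k^(1/4)*x/3) + C4*exp(3^(3/4)*I*k^(1/4)*x/3)


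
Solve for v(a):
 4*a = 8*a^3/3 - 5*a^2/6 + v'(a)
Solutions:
 v(a) = C1 - 2*a^4/3 + 5*a^3/18 + 2*a^2


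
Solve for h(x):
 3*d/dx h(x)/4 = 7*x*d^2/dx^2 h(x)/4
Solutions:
 h(x) = C1 + C2*x^(10/7)


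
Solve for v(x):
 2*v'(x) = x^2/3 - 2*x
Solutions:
 v(x) = C1 + x^3/18 - x^2/2


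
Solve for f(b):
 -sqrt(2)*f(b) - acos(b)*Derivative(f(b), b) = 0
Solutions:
 f(b) = C1*exp(-sqrt(2)*Integral(1/acos(b), b))


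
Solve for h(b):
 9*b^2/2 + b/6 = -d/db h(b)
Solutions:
 h(b) = C1 - 3*b^3/2 - b^2/12


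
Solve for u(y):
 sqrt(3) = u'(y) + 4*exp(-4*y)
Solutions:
 u(y) = C1 + sqrt(3)*y + exp(-4*y)


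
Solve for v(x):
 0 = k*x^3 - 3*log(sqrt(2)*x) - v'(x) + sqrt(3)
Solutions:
 v(x) = C1 + k*x^4/4 - 3*x*log(x) - 3*x*log(2)/2 + sqrt(3)*x + 3*x


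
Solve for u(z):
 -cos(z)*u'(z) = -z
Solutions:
 u(z) = C1 + Integral(z/cos(z), z)


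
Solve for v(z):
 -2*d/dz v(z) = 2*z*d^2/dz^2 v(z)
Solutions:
 v(z) = C1 + C2*log(z)


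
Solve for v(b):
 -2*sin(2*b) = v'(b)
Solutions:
 v(b) = C1 + cos(2*b)


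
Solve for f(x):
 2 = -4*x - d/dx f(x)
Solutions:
 f(x) = C1 - 2*x^2 - 2*x


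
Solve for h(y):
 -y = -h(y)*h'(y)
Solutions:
 h(y) = -sqrt(C1 + y^2)
 h(y) = sqrt(C1 + y^2)


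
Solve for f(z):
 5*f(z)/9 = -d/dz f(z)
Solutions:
 f(z) = C1*exp(-5*z/9)


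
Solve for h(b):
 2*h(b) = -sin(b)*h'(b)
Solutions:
 h(b) = C1*(cos(b) + 1)/(cos(b) - 1)


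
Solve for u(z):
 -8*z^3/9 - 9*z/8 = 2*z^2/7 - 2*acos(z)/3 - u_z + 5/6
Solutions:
 u(z) = C1 + 2*z^4/9 + 2*z^3/21 + 9*z^2/16 - 2*z*acos(z)/3 + 5*z/6 + 2*sqrt(1 - z^2)/3


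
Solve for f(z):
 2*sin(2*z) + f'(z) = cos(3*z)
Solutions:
 f(z) = C1 + sin(3*z)/3 + cos(2*z)


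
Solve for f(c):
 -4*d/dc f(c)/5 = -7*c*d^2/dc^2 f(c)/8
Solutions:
 f(c) = C1 + C2*c^(67/35)


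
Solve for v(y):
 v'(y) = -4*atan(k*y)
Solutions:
 v(y) = C1 - 4*Piecewise((y*atan(k*y) - log(k^2*y^2 + 1)/(2*k), Ne(k, 0)), (0, True))


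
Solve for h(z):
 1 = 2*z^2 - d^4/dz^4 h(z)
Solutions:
 h(z) = C1 + C2*z + C3*z^2 + C4*z^3 + z^6/180 - z^4/24


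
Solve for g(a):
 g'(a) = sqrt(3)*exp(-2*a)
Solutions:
 g(a) = C1 - sqrt(3)*exp(-2*a)/2


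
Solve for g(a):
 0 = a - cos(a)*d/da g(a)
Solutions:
 g(a) = C1 + Integral(a/cos(a), a)


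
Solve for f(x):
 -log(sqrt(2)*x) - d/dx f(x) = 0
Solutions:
 f(x) = C1 - x*log(x) - x*log(2)/2 + x


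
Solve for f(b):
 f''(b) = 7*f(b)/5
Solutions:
 f(b) = C1*exp(-sqrt(35)*b/5) + C2*exp(sqrt(35)*b/5)


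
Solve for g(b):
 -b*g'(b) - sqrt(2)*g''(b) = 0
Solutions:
 g(b) = C1 + C2*erf(2^(1/4)*b/2)


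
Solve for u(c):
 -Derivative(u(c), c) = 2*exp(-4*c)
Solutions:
 u(c) = C1 + exp(-4*c)/2


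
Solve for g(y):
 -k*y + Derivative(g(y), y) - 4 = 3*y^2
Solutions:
 g(y) = C1 + k*y^2/2 + y^3 + 4*y


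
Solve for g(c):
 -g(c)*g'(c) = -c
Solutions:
 g(c) = -sqrt(C1 + c^2)
 g(c) = sqrt(C1 + c^2)


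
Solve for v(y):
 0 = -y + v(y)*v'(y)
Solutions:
 v(y) = -sqrt(C1 + y^2)
 v(y) = sqrt(C1 + y^2)


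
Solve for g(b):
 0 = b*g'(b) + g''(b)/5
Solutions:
 g(b) = C1 + C2*erf(sqrt(10)*b/2)


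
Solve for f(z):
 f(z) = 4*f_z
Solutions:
 f(z) = C1*exp(z/4)


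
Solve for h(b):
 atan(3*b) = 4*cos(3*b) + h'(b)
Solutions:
 h(b) = C1 + b*atan(3*b) - log(9*b^2 + 1)/6 - 4*sin(3*b)/3


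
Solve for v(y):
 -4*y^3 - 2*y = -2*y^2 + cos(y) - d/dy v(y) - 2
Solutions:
 v(y) = C1 + y^4 - 2*y^3/3 + y^2 - 2*y + sin(y)


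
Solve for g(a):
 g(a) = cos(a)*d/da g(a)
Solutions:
 g(a) = C1*sqrt(sin(a) + 1)/sqrt(sin(a) - 1)


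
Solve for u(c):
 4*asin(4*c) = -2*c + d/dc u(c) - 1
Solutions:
 u(c) = C1 + c^2 + 4*c*asin(4*c) + c + sqrt(1 - 16*c^2)


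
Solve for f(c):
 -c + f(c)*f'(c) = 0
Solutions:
 f(c) = -sqrt(C1 + c^2)
 f(c) = sqrt(C1 + c^2)


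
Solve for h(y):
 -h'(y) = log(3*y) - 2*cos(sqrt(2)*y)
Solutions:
 h(y) = C1 - y*log(y) - y*log(3) + y + sqrt(2)*sin(sqrt(2)*y)


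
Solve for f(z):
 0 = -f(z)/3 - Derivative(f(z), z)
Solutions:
 f(z) = C1*exp(-z/3)


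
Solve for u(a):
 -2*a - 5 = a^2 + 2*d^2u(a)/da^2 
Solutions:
 u(a) = C1 + C2*a - a^4/24 - a^3/6 - 5*a^2/4


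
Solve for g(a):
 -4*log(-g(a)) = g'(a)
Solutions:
 -li(-g(a)) = C1 - 4*a


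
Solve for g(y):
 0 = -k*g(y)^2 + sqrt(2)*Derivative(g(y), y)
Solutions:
 g(y) = -2/(C1 + sqrt(2)*k*y)


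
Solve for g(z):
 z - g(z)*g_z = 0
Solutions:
 g(z) = -sqrt(C1 + z^2)
 g(z) = sqrt(C1 + z^2)


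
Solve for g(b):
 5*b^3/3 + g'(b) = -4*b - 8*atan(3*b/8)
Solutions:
 g(b) = C1 - 5*b^4/12 - 2*b^2 - 8*b*atan(3*b/8) + 32*log(9*b^2 + 64)/3


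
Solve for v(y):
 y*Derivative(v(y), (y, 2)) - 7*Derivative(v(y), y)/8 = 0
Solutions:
 v(y) = C1 + C2*y^(15/8)


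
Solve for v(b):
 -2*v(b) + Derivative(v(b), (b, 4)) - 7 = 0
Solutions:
 v(b) = C1*exp(-2^(1/4)*b) + C2*exp(2^(1/4)*b) + C3*sin(2^(1/4)*b) + C4*cos(2^(1/4)*b) - 7/2


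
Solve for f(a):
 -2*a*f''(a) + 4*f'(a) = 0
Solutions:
 f(a) = C1 + C2*a^3


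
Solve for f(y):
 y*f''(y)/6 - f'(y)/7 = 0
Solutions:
 f(y) = C1 + C2*y^(13/7)


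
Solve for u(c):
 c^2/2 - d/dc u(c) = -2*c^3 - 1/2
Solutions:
 u(c) = C1 + c^4/2 + c^3/6 + c/2


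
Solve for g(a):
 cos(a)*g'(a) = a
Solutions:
 g(a) = C1 + Integral(a/cos(a), a)


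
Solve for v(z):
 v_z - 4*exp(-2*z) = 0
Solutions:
 v(z) = C1 - 2*exp(-2*z)


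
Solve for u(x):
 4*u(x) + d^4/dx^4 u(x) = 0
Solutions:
 u(x) = (C1*sin(x) + C2*cos(x))*exp(-x) + (C3*sin(x) + C4*cos(x))*exp(x)


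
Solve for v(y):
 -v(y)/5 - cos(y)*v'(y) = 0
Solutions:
 v(y) = C1*(sin(y) - 1)^(1/10)/(sin(y) + 1)^(1/10)


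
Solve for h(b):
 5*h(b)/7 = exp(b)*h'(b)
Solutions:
 h(b) = C1*exp(-5*exp(-b)/7)


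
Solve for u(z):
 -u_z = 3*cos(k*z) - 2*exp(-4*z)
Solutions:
 u(z) = C1 - exp(-4*z)/2 - 3*sin(k*z)/k


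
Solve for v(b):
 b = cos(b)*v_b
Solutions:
 v(b) = C1 + Integral(b/cos(b), b)


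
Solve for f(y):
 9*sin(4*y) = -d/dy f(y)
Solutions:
 f(y) = C1 + 9*cos(4*y)/4


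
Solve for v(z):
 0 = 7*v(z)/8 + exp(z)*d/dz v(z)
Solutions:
 v(z) = C1*exp(7*exp(-z)/8)


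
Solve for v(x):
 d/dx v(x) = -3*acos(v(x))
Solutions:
 Integral(1/acos(_y), (_y, v(x))) = C1 - 3*x


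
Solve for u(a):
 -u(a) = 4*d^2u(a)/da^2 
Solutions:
 u(a) = C1*sin(a/2) + C2*cos(a/2)


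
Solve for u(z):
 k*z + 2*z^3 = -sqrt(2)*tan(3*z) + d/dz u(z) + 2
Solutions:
 u(z) = C1 + k*z^2/2 + z^4/2 - 2*z - sqrt(2)*log(cos(3*z))/3


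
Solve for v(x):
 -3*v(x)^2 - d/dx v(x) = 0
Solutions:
 v(x) = 1/(C1 + 3*x)


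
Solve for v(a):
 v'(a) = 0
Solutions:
 v(a) = C1


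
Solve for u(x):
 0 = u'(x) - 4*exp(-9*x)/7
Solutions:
 u(x) = C1 - 4*exp(-9*x)/63


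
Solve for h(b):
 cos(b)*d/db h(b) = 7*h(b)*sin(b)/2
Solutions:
 h(b) = C1/cos(b)^(7/2)


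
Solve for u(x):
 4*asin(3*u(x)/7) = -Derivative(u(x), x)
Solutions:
 Integral(1/asin(3*_y/7), (_y, u(x))) = C1 - 4*x


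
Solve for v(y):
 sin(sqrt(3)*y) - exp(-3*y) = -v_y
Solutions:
 v(y) = C1 + sqrt(3)*cos(sqrt(3)*y)/3 - exp(-3*y)/3


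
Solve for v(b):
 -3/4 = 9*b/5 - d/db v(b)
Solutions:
 v(b) = C1 + 9*b^2/10 + 3*b/4


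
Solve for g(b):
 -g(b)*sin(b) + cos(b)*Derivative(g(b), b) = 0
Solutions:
 g(b) = C1/cos(b)


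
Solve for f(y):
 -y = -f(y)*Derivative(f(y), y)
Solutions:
 f(y) = -sqrt(C1 + y^2)
 f(y) = sqrt(C1 + y^2)


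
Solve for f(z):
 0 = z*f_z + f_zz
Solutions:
 f(z) = C1 + C2*erf(sqrt(2)*z/2)


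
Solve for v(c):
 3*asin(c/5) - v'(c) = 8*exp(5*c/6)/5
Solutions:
 v(c) = C1 + 3*c*asin(c/5) + 3*sqrt(25 - c^2) - 48*exp(5*c/6)/25


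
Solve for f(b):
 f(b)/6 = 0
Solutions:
 f(b) = 0


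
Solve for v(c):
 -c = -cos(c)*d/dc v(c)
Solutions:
 v(c) = C1 + Integral(c/cos(c), c)


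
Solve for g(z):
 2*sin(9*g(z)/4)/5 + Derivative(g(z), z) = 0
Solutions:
 2*z/5 + 2*log(cos(9*g(z)/4) - 1)/9 - 2*log(cos(9*g(z)/4) + 1)/9 = C1


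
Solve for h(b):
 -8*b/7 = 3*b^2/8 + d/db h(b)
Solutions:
 h(b) = C1 - b^3/8 - 4*b^2/7


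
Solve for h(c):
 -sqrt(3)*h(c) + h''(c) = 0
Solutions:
 h(c) = C1*exp(-3^(1/4)*c) + C2*exp(3^(1/4)*c)


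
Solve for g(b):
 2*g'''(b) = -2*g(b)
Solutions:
 g(b) = C3*exp(-b) + (C1*sin(sqrt(3)*b/2) + C2*cos(sqrt(3)*b/2))*exp(b/2)


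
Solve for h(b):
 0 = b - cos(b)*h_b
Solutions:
 h(b) = C1 + Integral(b/cos(b), b)


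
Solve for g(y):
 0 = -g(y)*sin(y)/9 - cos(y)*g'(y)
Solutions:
 g(y) = C1*cos(y)^(1/9)


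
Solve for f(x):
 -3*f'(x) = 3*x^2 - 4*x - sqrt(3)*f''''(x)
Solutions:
 f(x) = C1 + C4*exp(3^(1/6)*x) - x^3/3 + 2*x^2/3 + (C2*sin(3^(2/3)*x/2) + C3*cos(3^(2/3)*x/2))*exp(-3^(1/6)*x/2)


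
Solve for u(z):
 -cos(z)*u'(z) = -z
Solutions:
 u(z) = C1 + Integral(z/cos(z), z)


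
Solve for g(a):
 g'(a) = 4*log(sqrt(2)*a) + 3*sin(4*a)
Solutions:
 g(a) = C1 + 4*a*log(a) - 4*a + 2*a*log(2) - 3*cos(4*a)/4


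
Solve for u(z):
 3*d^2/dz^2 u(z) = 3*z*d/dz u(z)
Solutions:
 u(z) = C1 + C2*erfi(sqrt(2)*z/2)


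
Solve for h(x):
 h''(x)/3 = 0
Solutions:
 h(x) = C1 + C2*x


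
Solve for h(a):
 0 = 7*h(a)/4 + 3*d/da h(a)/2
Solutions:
 h(a) = C1*exp(-7*a/6)


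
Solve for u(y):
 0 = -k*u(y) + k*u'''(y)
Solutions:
 u(y) = C3*exp(y) + (C1*sin(sqrt(3)*y/2) + C2*cos(sqrt(3)*y/2))*exp(-y/2)


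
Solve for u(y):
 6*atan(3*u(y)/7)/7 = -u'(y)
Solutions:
 Integral(1/atan(3*_y/7), (_y, u(y))) = C1 - 6*y/7


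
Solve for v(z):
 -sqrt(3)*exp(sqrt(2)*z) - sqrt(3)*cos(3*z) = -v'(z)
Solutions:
 v(z) = C1 + sqrt(6)*exp(sqrt(2)*z)/2 + sqrt(3)*sin(3*z)/3


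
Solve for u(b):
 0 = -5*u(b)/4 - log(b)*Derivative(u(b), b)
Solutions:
 u(b) = C1*exp(-5*li(b)/4)


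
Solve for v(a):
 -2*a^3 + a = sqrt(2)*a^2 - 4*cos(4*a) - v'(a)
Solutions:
 v(a) = C1 + a^4/2 + sqrt(2)*a^3/3 - a^2/2 - sin(4*a)


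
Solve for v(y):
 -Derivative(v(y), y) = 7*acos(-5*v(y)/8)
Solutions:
 Integral(1/acos(-5*_y/8), (_y, v(y))) = C1 - 7*y


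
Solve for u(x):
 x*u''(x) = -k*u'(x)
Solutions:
 u(x) = C1 + x^(1 - re(k))*(C2*sin(log(x)*Abs(im(k))) + C3*cos(log(x)*im(k)))


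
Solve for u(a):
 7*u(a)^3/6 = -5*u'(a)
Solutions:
 u(a) = -sqrt(15)*sqrt(-1/(C1 - 7*a))
 u(a) = sqrt(15)*sqrt(-1/(C1 - 7*a))


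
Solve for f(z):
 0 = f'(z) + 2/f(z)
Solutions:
 f(z) = -sqrt(C1 - 4*z)
 f(z) = sqrt(C1 - 4*z)


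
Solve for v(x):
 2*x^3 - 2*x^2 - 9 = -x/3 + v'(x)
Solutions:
 v(x) = C1 + x^4/2 - 2*x^3/3 + x^2/6 - 9*x


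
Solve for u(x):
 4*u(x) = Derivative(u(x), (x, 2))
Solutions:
 u(x) = C1*exp(-2*x) + C2*exp(2*x)


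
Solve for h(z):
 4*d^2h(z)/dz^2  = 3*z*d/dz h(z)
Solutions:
 h(z) = C1 + C2*erfi(sqrt(6)*z/4)


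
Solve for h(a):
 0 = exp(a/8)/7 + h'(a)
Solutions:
 h(a) = C1 - 8*exp(a/8)/7


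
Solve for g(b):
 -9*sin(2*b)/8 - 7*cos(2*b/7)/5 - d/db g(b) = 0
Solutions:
 g(b) = C1 - 49*sin(2*b/7)/10 + 9*cos(2*b)/16


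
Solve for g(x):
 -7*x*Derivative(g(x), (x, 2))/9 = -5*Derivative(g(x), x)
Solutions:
 g(x) = C1 + C2*x^(52/7)


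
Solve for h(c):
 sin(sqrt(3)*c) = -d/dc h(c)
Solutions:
 h(c) = C1 + sqrt(3)*cos(sqrt(3)*c)/3


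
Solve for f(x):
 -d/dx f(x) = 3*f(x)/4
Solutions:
 f(x) = C1*exp(-3*x/4)


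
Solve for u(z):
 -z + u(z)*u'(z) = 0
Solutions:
 u(z) = -sqrt(C1 + z^2)
 u(z) = sqrt(C1 + z^2)


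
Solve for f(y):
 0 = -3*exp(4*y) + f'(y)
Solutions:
 f(y) = C1 + 3*exp(4*y)/4


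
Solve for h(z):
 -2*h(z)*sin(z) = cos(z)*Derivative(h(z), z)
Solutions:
 h(z) = C1*cos(z)^2


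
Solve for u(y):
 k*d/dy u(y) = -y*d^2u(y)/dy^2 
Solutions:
 u(y) = C1 + y^(1 - re(k))*(C2*sin(log(y)*Abs(im(k))) + C3*cos(log(y)*im(k)))


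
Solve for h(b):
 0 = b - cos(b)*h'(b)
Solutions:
 h(b) = C1 + Integral(b/cos(b), b)


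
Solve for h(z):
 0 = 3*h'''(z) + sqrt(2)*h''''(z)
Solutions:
 h(z) = C1 + C2*z + C3*z^2 + C4*exp(-3*sqrt(2)*z/2)


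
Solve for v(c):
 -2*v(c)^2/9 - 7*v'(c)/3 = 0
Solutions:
 v(c) = 21/(C1 + 2*c)


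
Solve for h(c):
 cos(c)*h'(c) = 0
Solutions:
 h(c) = C1


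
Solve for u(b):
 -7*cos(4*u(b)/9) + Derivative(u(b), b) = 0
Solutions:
 -7*b - 9*log(sin(4*u(b)/9) - 1)/8 + 9*log(sin(4*u(b)/9) + 1)/8 = C1


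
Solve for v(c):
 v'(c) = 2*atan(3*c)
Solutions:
 v(c) = C1 + 2*c*atan(3*c) - log(9*c^2 + 1)/3


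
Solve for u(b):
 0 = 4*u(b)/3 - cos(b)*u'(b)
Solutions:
 u(b) = C1*(sin(b) + 1)^(2/3)/(sin(b) - 1)^(2/3)


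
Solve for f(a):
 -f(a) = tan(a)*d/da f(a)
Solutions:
 f(a) = C1/sin(a)


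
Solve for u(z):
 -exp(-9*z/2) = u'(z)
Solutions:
 u(z) = C1 + 2*exp(-9*z/2)/9


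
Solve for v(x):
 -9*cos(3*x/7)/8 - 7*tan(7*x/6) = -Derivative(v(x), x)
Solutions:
 v(x) = C1 - 6*log(cos(7*x/6)) + 21*sin(3*x/7)/8


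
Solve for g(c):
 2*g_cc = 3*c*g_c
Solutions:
 g(c) = C1 + C2*erfi(sqrt(3)*c/2)


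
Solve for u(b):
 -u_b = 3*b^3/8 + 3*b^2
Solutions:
 u(b) = C1 - 3*b^4/32 - b^3


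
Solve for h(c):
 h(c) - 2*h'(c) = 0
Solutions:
 h(c) = C1*exp(c/2)


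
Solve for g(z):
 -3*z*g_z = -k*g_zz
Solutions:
 g(z) = C1 + C2*erf(sqrt(6)*z*sqrt(-1/k)/2)/sqrt(-1/k)


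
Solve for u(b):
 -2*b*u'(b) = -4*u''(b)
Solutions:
 u(b) = C1 + C2*erfi(b/2)


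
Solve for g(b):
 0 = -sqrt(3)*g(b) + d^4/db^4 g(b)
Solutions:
 g(b) = C1*exp(-3^(1/8)*b) + C2*exp(3^(1/8)*b) + C3*sin(3^(1/8)*b) + C4*cos(3^(1/8)*b)


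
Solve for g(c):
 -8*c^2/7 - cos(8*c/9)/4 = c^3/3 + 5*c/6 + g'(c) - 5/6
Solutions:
 g(c) = C1 - c^4/12 - 8*c^3/21 - 5*c^2/12 + 5*c/6 - 9*sin(8*c/9)/32


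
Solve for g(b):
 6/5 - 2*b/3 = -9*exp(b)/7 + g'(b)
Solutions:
 g(b) = C1 - b^2/3 + 6*b/5 + 9*exp(b)/7


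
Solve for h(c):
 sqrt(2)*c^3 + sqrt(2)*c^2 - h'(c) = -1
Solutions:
 h(c) = C1 + sqrt(2)*c^4/4 + sqrt(2)*c^3/3 + c


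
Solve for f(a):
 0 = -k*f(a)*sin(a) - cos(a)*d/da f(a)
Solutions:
 f(a) = C1*exp(k*log(cos(a)))


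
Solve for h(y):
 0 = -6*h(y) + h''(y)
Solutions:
 h(y) = C1*exp(-sqrt(6)*y) + C2*exp(sqrt(6)*y)


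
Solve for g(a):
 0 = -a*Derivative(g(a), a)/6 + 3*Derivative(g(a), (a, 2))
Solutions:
 g(a) = C1 + C2*erfi(a/6)


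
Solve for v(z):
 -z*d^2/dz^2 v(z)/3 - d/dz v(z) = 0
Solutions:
 v(z) = C1 + C2/z^2


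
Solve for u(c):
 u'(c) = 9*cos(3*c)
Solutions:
 u(c) = C1 + 3*sin(3*c)


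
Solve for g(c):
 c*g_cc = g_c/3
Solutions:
 g(c) = C1 + C2*c^(4/3)


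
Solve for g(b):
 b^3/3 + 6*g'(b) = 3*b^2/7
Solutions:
 g(b) = C1 - b^4/72 + b^3/42


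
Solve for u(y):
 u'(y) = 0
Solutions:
 u(y) = C1


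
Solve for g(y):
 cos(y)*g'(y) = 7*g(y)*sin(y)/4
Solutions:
 g(y) = C1/cos(y)^(7/4)


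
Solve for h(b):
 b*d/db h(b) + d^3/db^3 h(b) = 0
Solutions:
 h(b) = C1 + Integral(C2*airyai(-b) + C3*airybi(-b), b)


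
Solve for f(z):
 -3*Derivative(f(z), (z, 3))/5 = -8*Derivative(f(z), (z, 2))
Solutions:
 f(z) = C1 + C2*z + C3*exp(40*z/3)


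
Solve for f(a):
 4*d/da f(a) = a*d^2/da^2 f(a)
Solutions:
 f(a) = C1 + C2*a^5


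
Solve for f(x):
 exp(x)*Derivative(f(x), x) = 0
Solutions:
 f(x) = C1


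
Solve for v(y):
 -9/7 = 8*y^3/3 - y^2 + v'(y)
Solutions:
 v(y) = C1 - 2*y^4/3 + y^3/3 - 9*y/7


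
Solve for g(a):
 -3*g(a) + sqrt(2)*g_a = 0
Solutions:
 g(a) = C1*exp(3*sqrt(2)*a/2)


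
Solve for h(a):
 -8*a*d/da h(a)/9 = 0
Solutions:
 h(a) = C1


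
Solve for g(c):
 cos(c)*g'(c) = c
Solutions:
 g(c) = C1 + Integral(c/cos(c), c)


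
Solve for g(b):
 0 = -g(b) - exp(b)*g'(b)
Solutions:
 g(b) = C1*exp(exp(-b))


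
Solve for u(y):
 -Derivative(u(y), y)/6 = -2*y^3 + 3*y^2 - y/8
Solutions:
 u(y) = C1 + 3*y^4 - 6*y^3 + 3*y^2/8


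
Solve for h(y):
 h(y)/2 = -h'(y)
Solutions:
 h(y) = C1*exp(-y/2)


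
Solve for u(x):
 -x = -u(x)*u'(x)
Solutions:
 u(x) = -sqrt(C1 + x^2)
 u(x) = sqrt(C1 + x^2)


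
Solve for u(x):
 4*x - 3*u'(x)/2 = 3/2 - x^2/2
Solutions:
 u(x) = C1 + x^3/9 + 4*x^2/3 - x


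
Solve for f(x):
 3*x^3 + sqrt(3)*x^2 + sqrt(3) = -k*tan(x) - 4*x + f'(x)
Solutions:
 f(x) = C1 - k*log(cos(x)) + 3*x^4/4 + sqrt(3)*x^3/3 + 2*x^2 + sqrt(3)*x


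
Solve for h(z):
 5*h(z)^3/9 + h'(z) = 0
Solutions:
 h(z) = -3*sqrt(2)*sqrt(-1/(C1 - 5*z))/2
 h(z) = 3*sqrt(2)*sqrt(-1/(C1 - 5*z))/2


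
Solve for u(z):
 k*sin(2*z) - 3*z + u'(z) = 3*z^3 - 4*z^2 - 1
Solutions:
 u(z) = C1 + k*cos(2*z)/2 + 3*z^4/4 - 4*z^3/3 + 3*z^2/2 - z


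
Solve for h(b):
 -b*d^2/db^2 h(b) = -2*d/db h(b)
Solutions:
 h(b) = C1 + C2*b^3


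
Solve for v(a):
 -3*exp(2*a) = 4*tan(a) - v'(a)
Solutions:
 v(a) = C1 + 3*exp(2*a)/2 - 4*log(cos(a))


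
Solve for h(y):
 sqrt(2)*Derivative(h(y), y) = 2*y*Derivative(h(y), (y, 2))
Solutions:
 h(y) = C1 + C2*y^(sqrt(2)/2 + 1)


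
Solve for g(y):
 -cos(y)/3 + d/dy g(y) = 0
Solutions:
 g(y) = C1 + sin(y)/3


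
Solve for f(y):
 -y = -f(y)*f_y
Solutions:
 f(y) = -sqrt(C1 + y^2)
 f(y) = sqrt(C1 + y^2)


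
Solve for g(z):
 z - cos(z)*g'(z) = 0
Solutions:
 g(z) = C1 + Integral(z/cos(z), z)


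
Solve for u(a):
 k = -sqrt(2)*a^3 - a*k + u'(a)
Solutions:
 u(a) = C1 + sqrt(2)*a^4/4 + a^2*k/2 + a*k


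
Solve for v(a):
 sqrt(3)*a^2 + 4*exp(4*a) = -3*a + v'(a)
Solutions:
 v(a) = C1 + sqrt(3)*a^3/3 + 3*a^2/2 + exp(4*a)


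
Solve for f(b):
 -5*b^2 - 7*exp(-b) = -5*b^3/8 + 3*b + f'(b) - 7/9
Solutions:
 f(b) = C1 + 5*b^4/32 - 5*b^3/3 - 3*b^2/2 + 7*b/9 + 7*exp(-b)


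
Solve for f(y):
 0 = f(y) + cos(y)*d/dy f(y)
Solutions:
 f(y) = C1*sqrt(sin(y) - 1)/sqrt(sin(y) + 1)


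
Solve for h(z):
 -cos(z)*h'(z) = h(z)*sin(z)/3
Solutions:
 h(z) = C1*cos(z)^(1/3)


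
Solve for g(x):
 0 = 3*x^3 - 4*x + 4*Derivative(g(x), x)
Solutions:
 g(x) = C1 - 3*x^4/16 + x^2/2
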